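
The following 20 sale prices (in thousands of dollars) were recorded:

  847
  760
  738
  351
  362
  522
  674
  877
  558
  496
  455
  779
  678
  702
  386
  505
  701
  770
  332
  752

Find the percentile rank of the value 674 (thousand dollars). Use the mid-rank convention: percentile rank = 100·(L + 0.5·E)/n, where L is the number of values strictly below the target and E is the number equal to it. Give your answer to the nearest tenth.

Sorted: 332, 351, 362, 386, 455, 496, 505, 522, 558, 674, 678, 701, 702, 738, 752, 760, 770, 779, 847, 877.
Count below 674: L = 9; count equal: E = 1; n = 20.
Percentile rank = 100·(9 + 0.5·1)/20 = 100·9.5/20 = 47.5.

47.5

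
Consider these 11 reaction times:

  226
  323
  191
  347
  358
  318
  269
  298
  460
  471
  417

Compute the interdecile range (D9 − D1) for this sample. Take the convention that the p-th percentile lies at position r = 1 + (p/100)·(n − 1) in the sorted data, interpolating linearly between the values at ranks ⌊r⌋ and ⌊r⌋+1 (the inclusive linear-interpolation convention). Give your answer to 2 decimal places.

Sorted: 191, 226, 269, 298, 318, 323, 347, 358, 417, 460, 471.
n = 11.
P10: r = 2 (integer) → 226.
P90: r = 10 (integer) → 460.
Difference: 460 − 226 = 234.

234.00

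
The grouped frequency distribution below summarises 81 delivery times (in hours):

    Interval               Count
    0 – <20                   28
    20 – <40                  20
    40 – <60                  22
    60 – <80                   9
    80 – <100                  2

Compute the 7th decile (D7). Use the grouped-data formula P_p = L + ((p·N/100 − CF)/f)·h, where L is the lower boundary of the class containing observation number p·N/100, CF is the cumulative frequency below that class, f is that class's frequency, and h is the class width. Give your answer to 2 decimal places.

N = 81; target position k = 70/100 · 81 = 56.7.
Cumulative frequencies: 28, 48, 70, 79, 81.
Observation 56.7 falls in the class 40 – <60.
L = 40, CF = 48, f = 22, h = 20.
P70 = 40 + ((56.7 − 48)/22)·20 = 40 + 7.90909 = 47.9091.

47.91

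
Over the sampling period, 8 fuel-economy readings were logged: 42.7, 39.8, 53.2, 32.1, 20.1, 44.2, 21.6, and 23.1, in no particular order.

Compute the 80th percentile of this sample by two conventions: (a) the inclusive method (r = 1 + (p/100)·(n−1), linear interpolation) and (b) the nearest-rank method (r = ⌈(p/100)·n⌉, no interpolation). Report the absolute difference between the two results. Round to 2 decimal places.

0.60

Sorted: 20.1, 21.6, 23.1, 32.1, 39.8, 42.7, 44.2, 53.2.
n = 8.
(a) r = 6.6; between ranks 6 (42.7) and 7 (44.2): 43.6.
(b) the nearest-rank method: rank 7 → 44.2.
|43.6 − 44.2| = 0.6.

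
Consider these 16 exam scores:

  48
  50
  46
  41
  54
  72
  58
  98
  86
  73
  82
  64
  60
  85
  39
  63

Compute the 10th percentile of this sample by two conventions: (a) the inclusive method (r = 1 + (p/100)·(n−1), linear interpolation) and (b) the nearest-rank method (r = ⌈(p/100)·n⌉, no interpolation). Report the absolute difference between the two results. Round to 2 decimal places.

Sorted: 39, 41, 46, 48, 50, 54, 58, 60, 63, 64, 72, 73, 82, 85, 86, 98.
n = 16.
(a) r = 2.5; between ranks 2 (41) and 3 (46): 43.5.
(b) the nearest-rank method: rank 2 → 41.
|43.5 − 41| = 2.5.

2.50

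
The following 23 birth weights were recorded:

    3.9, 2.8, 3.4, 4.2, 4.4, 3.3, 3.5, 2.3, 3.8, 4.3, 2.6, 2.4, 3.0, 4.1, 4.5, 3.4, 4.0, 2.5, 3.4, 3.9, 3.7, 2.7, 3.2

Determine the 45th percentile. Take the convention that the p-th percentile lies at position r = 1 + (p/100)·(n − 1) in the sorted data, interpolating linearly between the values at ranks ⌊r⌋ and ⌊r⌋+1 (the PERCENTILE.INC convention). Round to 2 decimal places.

3.40

Sorted: 2.3, 2.4, 2.5, 2.6, 2.7, 2.8, 3.0, 3.2, 3.3, 3.4, 3.4, 3.4, 3.5, 3.7, 3.8, 3.9, 3.9, 4.0, 4.1, 4.2, 4.3, 4.4, 4.5.
n = 23.
r = 1 + (45/100)·(23 − 1) = 1 + 9.9 = 10.9.
Rank 10 is 3.4 and rank 11 is 3.4.
Interpolate: 3.4 + 0.9·(3.4 − 3.4) = 3.4 + 0.9·0 = 3.4.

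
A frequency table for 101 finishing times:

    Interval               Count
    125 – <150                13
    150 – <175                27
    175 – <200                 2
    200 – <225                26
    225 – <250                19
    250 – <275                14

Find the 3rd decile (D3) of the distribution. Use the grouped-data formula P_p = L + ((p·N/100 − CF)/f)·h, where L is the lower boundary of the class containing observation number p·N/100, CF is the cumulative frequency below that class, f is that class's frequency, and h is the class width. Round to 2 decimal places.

N = 101; target position k = 30/100 · 101 = 30.3.
Cumulative frequencies: 13, 40, 42, 68, 87, 101.
Observation 30.3 falls in the class 150 – <175.
L = 150, CF = 13, f = 27, h = 25.
P30 = 150 + ((30.3 − 13)/27)·25 = 150 + 16.0185 = 166.019.

166.02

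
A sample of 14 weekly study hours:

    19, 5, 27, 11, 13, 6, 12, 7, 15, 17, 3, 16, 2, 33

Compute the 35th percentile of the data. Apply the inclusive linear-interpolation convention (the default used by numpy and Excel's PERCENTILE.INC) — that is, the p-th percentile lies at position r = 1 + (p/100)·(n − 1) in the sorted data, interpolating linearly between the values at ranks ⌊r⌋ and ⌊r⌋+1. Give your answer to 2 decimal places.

9.20

Sorted: 2, 3, 5, 6, 7, 11, 12, 13, 15, 16, 17, 19, 27, 33.
n = 14.
r = 1 + (35/100)·(14 − 1) = 1 + 4.55 = 5.55.
Rank 5 is 7 and rank 6 is 11.
Interpolate: 7 + 0.55·(11 − 7) = 7 + 0.55·4 = 9.2.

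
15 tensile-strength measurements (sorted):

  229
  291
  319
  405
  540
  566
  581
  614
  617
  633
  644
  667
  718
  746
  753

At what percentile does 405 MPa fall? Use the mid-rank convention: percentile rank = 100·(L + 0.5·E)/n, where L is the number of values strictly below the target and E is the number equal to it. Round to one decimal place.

23.3

Count below 405: L = 3; count equal: E = 1; n = 15.
Percentile rank = 100·(3 + 0.5·1)/15 = 100·3.5/15 = 23.33.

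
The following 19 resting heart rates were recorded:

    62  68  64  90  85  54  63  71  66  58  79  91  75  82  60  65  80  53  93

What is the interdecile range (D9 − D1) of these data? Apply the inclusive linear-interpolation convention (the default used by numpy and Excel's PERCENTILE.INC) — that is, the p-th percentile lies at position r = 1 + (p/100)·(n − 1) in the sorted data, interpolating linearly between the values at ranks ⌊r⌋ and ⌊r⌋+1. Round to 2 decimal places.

Sorted: 53, 54, 58, 60, 62, 63, 64, 65, 66, 68, 71, 75, 79, 80, 82, 85, 90, 91, 93.
n = 19.
P10: r = 2.8; ranks 2–3 are 54, 58; interpolating gives 57.2.
P90: r = 17.2; ranks 17–18 are 90, 91; interpolating gives 90.2.
Difference: 90.2 − 57.2 = 33.

33.00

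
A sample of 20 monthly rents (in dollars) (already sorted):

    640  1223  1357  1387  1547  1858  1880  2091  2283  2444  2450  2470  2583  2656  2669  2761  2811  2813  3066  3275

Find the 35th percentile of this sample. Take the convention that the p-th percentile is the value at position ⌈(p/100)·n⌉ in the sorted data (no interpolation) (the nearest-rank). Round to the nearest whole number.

1880

n = 20.
Position = ⌈35/100 · 20⌉ = ⌈7⌉ = 7.
The value at rank 7 is 1880.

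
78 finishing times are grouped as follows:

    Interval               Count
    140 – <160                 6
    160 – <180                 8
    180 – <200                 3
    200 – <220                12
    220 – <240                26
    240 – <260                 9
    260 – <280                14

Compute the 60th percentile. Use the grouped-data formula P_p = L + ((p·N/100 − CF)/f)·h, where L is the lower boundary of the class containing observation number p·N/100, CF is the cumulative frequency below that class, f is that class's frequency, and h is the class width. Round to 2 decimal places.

N = 78; target position k = 60/100 · 78 = 46.8.
Cumulative frequencies: 6, 14, 17, 29, 55, 64, 78.
Observation 46.8 falls in the class 220 – <240.
L = 220, CF = 29, f = 26, h = 20.
P60 = 220 + ((46.8 − 29)/26)·20 = 220 + 13.6923 = 233.692.

233.69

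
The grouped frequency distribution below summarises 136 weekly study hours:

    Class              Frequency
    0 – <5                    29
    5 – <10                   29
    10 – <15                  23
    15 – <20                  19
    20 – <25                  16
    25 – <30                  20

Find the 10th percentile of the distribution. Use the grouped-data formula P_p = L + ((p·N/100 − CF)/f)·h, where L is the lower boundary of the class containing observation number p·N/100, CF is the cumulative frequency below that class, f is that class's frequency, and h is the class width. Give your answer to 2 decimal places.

N = 136; target position k = 10/100 · 136 = 13.6.
Cumulative frequencies: 29, 58, 81, 100, 116, 136.
Observation 13.6 falls in the class 0 – <5.
L = 0, CF = 0, f = 29, h = 5.
P10 = 0 + ((13.6 − 0)/29)·5 = 0 + 2.34483 = 2.34483.

2.34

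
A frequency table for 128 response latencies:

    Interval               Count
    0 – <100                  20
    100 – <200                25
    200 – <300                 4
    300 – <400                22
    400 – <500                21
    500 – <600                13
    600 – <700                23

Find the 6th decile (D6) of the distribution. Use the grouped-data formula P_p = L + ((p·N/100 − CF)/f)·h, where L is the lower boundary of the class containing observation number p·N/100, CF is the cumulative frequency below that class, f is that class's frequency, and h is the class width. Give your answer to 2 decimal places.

N = 128; target position k = 60/100 · 128 = 76.8.
Cumulative frequencies: 20, 45, 49, 71, 92, 105, 128.
Observation 76.8 falls in the class 400 – <500.
L = 400, CF = 71, f = 21, h = 100.
P60 = 400 + ((76.8 − 71)/21)·100 = 400 + 27.619 = 427.619.

427.62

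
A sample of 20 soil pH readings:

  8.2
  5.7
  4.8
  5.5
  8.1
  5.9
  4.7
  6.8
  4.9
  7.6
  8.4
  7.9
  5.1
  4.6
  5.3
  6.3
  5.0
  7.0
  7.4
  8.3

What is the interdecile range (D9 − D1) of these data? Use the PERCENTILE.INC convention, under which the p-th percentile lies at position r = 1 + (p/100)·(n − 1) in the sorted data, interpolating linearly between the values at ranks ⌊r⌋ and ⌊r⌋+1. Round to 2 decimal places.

Sorted: 4.6, 4.7, 4.8, 4.9, 5.0, 5.1, 5.3, 5.5, 5.7, 5.9, 6.3, 6.8, 7.0, 7.4, 7.6, 7.9, 8.1, 8.2, 8.3, 8.4.
n = 20.
P10: r = 2.9; ranks 2–3 are 4.7, 4.8; interpolating gives 4.79.
P90: r = 18.1; ranks 18–19 are 8.2, 8.3; interpolating gives 8.21.
Difference: 8.21 − 4.79 = 3.42.

3.42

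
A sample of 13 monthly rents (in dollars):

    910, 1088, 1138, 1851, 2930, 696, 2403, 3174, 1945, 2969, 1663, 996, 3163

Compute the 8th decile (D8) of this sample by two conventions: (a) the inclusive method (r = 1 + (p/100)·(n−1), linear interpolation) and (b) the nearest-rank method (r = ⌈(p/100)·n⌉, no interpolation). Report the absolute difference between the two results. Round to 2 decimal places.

Sorted: 696, 910, 996, 1088, 1138, 1663, 1851, 1945, 2403, 2930, 2969, 3163, 3174.
n = 13.
(a) r = 10.6; between ranks 10 (2930) and 11 (2969): 2953.4.
(b) the nearest-rank method: rank 11 → 2969.
|2953.4 − 2969| = 15.6.

15.60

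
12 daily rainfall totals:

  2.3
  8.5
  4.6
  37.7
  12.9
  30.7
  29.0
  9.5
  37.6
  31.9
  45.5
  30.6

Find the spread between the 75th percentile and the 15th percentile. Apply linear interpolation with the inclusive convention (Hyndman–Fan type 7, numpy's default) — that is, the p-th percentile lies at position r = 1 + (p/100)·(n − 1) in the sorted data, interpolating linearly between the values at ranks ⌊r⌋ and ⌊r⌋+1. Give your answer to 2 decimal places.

Sorted: 2.3, 4.6, 8.5, 9.5, 12.9, 29.0, 30.6, 30.7, 31.9, 37.6, 37.7, 45.5.
n = 12.
P15: r = 2.65; ranks 2–3 are 4.6, 8.5; interpolating gives 7.135.
P75: r = 9.25; ranks 9–10 are 31.9, 37.6; interpolating gives 33.325.
Difference: 33.325 − 7.135 = 26.19.

26.19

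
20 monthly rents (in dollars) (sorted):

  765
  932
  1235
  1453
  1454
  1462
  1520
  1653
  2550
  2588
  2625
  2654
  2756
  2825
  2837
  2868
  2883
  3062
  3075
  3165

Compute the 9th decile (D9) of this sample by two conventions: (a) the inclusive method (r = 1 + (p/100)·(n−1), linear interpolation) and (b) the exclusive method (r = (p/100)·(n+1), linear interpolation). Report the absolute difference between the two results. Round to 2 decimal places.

10.40

n = 20.
(a) r = 18.1; between ranks 18 (3062) and 19 (3075): 3063.3.
(b) r = 18.9; between ranks 18 (3062) and 19 (3075): 3073.7.
|3063.3 − 3073.7| = 10.4.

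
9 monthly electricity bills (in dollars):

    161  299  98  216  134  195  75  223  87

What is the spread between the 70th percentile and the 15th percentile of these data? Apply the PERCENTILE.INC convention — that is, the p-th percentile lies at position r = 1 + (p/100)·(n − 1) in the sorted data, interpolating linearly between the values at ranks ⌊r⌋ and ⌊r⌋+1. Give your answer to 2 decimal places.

Sorted: 75, 87, 98, 134, 161, 195, 216, 223, 299.
n = 9.
P15: r = 2.2; ranks 2–3 are 87, 98; interpolating gives 89.2.
P70: r = 6.6; ranks 6–7 are 195, 216; interpolating gives 207.6.
Difference: 207.6 − 89.2 = 118.4.

118.40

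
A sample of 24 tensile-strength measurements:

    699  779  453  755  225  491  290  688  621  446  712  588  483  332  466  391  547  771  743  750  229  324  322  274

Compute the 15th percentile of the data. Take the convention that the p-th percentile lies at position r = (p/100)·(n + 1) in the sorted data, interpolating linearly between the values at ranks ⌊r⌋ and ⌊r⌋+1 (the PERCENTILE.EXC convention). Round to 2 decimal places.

286.00

Sorted: 225, 229, 274, 290, 322, 324, 332, 391, 446, 453, 466, 483, 491, 547, 588, 621, 688, 699, 712, 743, 750, 755, 771, 779.
n = 24.
r = (15/100)·(24 + 1) = 3.75.
Rank 3 is 274 and rank 4 is 290.
Interpolate: 274 + 0.75·(290 − 274) = 274 + 0.75·16 = 286.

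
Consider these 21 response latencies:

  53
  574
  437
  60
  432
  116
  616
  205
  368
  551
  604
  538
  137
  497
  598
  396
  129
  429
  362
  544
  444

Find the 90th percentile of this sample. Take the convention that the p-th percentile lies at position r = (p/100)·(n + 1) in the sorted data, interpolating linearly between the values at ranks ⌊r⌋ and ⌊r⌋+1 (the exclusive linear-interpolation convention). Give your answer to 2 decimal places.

602.80

Sorted: 53, 60, 116, 129, 137, 205, 362, 368, 396, 429, 432, 437, 444, 497, 538, 544, 551, 574, 598, 604, 616.
n = 21.
r = (90/100)·(21 + 1) = 19.8.
Rank 19 is 598 and rank 20 is 604.
Interpolate: 598 + 0.8·(604 − 598) = 598 + 0.8·6 = 602.8.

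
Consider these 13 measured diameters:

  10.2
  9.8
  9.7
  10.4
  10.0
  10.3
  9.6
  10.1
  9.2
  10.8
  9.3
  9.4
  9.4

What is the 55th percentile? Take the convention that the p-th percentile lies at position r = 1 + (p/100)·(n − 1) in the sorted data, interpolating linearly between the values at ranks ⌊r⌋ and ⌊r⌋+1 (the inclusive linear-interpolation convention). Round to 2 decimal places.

Sorted: 9.2, 9.3, 9.4, 9.4, 9.6, 9.7, 9.8, 10.0, 10.1, 10.2, 10.3, 10.4, 10.8.
n = 13.
r = 1 + (55/100)·(13 − 1) = 1 + 6.6 = 7.6.
Rank 7 is 9.8 and rank 8 is 10.0.
Interpolate: 9.8 + 0.6·(10.0 − 9.8) = 9.8 + 0.6·0.2 = 9.92.

9.92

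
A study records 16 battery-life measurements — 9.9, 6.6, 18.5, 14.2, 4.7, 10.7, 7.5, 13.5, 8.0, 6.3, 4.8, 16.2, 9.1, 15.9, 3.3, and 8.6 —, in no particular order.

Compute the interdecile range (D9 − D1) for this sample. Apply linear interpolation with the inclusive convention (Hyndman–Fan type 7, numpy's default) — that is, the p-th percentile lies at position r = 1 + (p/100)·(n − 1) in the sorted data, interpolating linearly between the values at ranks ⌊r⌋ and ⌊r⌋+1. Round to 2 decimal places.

Sorted: 3.3, 4.7, 4.8, 6.3, 6.6, 7.5, 8.0, 8.6, 9.1, 9.9, 10.7, 13.5, 14.2, 15.9, 16.2, 18.5.
n = 16.
P10: r = 2.5; ranks 2–3 are 4.7, 4.8; interpolating gives 4.75.
P90: r = 14.5; ranks 14–15 are 15.9, 16.2; interpolating gives 16.05.
Difference: 16.05 − 4.75 = 11.3.

11.30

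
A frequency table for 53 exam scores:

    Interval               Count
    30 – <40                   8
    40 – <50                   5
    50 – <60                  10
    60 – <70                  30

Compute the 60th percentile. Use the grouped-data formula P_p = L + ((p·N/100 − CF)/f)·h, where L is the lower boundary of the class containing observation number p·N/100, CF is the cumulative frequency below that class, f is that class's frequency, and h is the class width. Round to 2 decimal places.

N = 53; target position k = 60/100 · 53 = 31.8.
Cumulative frequencies: 8, 13, 23, 53.
Observation 31.8 falls in the class 60 – <70.
L = 60, CF = 23, f = 30, h = 10.
P60 = 60 + ((31.8 − 23)/30)·10 = 60 + 2.93333 = 62.9333.

62.93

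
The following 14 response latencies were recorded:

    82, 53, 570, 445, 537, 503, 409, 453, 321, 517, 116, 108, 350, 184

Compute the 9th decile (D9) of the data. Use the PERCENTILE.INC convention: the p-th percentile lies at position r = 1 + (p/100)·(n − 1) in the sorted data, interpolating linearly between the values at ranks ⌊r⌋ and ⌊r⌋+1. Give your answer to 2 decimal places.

Sorted: 53, 82, 108, 116, 184, 321, 350, 409, 445, 453, 503, 517, 537, 570.
n = 14.
r = 1 + (90/100)·(14 − 1) = 1 + 11.7 = 12.7.
Rank 12 is 517 and rank 13 is 537.
Interpolate: 517 + 0.7·(537 − 517) = 517 + 0.7·20 = 531.

531.00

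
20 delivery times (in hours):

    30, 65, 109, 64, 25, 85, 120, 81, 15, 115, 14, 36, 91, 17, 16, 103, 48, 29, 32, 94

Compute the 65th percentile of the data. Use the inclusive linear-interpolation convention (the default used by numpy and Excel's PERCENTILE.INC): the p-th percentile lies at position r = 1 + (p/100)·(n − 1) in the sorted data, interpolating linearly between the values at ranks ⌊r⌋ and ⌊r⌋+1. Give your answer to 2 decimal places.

82.40

Sorted: 14, 15, 16, 17, 25, 29, 30, 32, 36, 48, 64, 65, 81, 85, 91, 94, 103, 109, 115, 120.
n = 20.
r = 1 + (65/100)·(20 − 1) = 1 + 12.35 = 13.35.
Rank 13 is 81 and rank 14 is 85.
Interpolate: 81 + 0.35·(85 − 81) = 81 + 0.35·4 = 82.4.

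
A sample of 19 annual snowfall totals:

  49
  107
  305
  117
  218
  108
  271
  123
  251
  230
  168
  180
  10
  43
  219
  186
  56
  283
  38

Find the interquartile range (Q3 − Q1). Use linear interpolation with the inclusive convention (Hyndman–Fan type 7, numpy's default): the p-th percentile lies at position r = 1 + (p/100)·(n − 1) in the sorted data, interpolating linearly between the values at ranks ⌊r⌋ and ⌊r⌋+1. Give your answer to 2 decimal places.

143.00

Sorted: 10, 38, 43, 49, 56, 107, 108, 117, 123, 168, 180, 186, 218, 219, 230, 251, 271, 283, 305.
n = 19.
P25: r = 5.5; ranks 5–6 are 56, 107; interpolating gives 81.5.
P75: r = 14.5; ranks 14–15 are 219, 230; interpolating gives 224.5.
Difference: 224.5 − 81.5 = 143.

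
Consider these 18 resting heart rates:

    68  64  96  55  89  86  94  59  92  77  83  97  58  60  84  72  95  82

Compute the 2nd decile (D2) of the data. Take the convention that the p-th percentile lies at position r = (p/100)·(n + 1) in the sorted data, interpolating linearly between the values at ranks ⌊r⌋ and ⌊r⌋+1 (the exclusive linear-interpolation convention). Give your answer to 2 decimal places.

Sorted: 55, 58, 59, 60, 64, 68, 72, 77, 82, 83, 84, 86, 89, 92, 94, 95, 96, 97.
n = 18.
r = (20/100)·(18 + 1) = 3.8.
Rank 3 is 59 and rank 4 is 60.
Interpolate: 59 + 0.8·(60 − 59) = 59 + 0.8·1 = 59.8.

59.80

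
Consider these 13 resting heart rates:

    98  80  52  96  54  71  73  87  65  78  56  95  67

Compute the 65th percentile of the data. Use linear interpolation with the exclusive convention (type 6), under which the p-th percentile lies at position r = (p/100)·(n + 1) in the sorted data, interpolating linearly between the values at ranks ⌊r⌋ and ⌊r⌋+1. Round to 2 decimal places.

80.70

Sorted: 52, 54, 56, 65, 67, 71, 73, 78, 80, 87, 95, 96, 98.
n = 13.
r = (65/100)·(13 + 1) = 9.1.
Rank 9 is 80 and rank 10 is 87.
Interpolate: 80 + 0.1·(87 − 80) = 80 + 0.1·7 = 80.7.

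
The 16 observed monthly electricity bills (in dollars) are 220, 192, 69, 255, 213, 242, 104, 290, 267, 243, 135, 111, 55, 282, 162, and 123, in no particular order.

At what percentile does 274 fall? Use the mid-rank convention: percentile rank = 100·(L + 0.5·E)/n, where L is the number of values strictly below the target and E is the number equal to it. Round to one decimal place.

87.5

Sorted: 55, 69, 104, 111, 123, 135, 162, 192, 213, 220, 242, 243, 255, 267, 282, 290.
Count below 274: L = 14; count equal: E = 0; n = 16.
Percentile rank = 100·(14 + 0.5·0)/16 = 100·14/16 = 87.5.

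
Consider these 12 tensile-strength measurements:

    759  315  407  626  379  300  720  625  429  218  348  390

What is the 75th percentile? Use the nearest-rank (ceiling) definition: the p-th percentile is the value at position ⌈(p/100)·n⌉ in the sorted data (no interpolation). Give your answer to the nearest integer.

625

Sorted: 218, 300, 315, 348, 379, 390, 407, 429, 625, 626, 720, 759.
n = 12.
Position = ⌈75/100 · 12⌉ = ⌈9⌉ = 9.
The value at rank 9 is 625.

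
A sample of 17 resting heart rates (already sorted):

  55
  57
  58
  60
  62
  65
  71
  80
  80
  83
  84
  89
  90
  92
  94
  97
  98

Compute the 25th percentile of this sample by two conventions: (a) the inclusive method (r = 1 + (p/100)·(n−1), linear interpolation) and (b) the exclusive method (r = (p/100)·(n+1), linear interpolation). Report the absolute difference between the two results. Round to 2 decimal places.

n = 17.
(a) r = 5 → value at rank 5 = 62.
(b) r = 4.5; between ranks 4 (60) and 5 (62): 61.
|62 − 61| = 1.

1.00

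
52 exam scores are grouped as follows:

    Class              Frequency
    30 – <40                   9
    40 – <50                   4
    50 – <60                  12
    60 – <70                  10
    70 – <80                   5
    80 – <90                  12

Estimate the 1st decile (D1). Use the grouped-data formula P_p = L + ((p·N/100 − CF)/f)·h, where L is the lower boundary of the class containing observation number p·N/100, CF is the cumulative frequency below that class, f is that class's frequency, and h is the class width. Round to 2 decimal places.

35.78

N = 52; target position k = 10/100 · 52 = 5.2.
Cumulative frequencies: 9, 13, 25, 35, 40, 52.
Observation 5.2 falls in the class 30 – <40.
L = 30, CF = 0, f = 9, h = 10.
P10 = 30 + ((5.2 − 0)/9)·10 = 30 + 5.77778 = 35.7778.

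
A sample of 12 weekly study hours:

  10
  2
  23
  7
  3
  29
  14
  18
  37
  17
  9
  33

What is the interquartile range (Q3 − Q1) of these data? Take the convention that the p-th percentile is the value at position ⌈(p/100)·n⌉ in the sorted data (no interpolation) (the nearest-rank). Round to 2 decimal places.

Sorted: 2, 3, 7, 9, 10, 14, 17, 18, 23, 29, 33, 37.
n = 12.
P25: rank ⌈25/100·12⌉ = 3 → 7.
P75: rank ⌈75/100·12⌉ = 9 → 23.
Difference: 23 − 7 = 16.

16.00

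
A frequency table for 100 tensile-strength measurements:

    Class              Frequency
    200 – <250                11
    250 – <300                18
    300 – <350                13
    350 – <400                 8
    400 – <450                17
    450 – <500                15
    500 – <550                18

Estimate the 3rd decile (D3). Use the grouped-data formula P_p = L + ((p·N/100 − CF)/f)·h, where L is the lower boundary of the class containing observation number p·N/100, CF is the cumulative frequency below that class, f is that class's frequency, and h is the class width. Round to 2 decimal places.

N = 100; target position k = 30/100 · 100 = 30.
Cumulative frequencies: 11, 29, 42, 50, 67, 82, 100.
Observation 30 falls in the class 300 – <350.
L = 300, CF = 29, f = 13, h = 50.
P30 = 300 + ((30 − 29)/13)·50 = 300 + 3.84615 = 303.846.

303.85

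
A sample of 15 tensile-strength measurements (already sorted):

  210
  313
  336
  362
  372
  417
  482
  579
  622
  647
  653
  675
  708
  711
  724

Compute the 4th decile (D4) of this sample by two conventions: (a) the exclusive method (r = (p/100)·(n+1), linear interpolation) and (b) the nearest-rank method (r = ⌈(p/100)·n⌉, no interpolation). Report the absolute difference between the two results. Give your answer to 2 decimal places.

26.00

n = 15.
(a) r = 6.4; between ranks 6 (417) and 7 (482): 443.
(b) the nearest-rank method: rank 6 → 417.
|443 − 417| = 26.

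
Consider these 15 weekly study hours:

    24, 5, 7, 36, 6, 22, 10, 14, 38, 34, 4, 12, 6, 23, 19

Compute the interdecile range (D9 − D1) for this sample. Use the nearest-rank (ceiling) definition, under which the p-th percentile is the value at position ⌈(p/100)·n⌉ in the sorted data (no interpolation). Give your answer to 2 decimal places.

Sorted: 4, 5, 6, 6, 7, 10, 12, 14, 19, 22, 23, 24, 34, 36, 38.
n = 15.
P10: rank ⌈10/100·15⌉ = 2 → 5.
P90: rank ⌈90/100·15⌉ = 14 → 36.
Difference: 36 − 5 = 31.

31.00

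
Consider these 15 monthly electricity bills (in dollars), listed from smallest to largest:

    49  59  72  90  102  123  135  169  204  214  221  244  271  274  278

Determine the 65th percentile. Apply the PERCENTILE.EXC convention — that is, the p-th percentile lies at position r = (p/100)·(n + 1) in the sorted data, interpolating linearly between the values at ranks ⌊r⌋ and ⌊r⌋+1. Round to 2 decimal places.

216.80

n = 15.
r = (65/100)·(15 + 1) = 10.4.
Rank 10 is 214 and rank 11 is 221.
Interpolate: 214 + 0.4·(221 − 214) = 214 + 0.4·7 = 216.8.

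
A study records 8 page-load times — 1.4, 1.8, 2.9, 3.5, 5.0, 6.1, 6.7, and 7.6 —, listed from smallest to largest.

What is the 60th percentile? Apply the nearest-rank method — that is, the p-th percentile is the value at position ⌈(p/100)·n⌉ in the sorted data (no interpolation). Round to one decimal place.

n = 8.
Position = ⌈60/100 · 8⌉ = ⌈4.8⌉ = 5.
The value at rank 5 is 5.0.

5.0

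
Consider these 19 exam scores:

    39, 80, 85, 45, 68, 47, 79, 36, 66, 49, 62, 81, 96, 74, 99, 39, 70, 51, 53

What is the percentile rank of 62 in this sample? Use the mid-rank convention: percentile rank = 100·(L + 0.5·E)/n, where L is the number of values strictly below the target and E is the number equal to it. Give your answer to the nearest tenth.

44.7

Sorted: 36, 39, 39, 45, 47, 49, 51, 53, 62, 66, 68, 70, 74, 79, 80, 81, 85, 96, 99.
Count below 62: L = 8; count equal: E = 1; n = 19.
Percentile rank = 100·(8 + 0.5·1)/19 = 100·8.5/19 = 44.74.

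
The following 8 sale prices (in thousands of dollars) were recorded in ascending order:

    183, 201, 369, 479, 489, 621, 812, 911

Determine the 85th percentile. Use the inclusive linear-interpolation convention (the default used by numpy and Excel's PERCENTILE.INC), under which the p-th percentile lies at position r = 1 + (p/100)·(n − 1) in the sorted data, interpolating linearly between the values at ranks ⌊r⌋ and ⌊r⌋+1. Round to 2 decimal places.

802.45

n = 8.
r = 1 + (85/100)·(8 − 1) = 1 + 5.95 = 6.95.
Rank 6 is 621 and rank 7 is 812.
Interpolate: 621 + 0.95·(812 − 621) = 621 + 0.95·191 = 802.45.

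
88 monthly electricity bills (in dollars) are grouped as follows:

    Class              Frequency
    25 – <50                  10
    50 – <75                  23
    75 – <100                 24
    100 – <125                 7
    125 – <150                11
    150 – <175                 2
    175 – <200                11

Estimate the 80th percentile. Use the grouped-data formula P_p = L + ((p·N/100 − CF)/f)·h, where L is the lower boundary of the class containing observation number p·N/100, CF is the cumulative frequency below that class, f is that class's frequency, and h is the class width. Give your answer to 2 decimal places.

N = 88; target position k = 80/100 · 88 = 70.4.
Cumulative frequencies: 10, 33, 57, 64, 75, 77, 88.
Observation 70.4 falls in the class 125 – <150.
L = 125, CF = 64, f = 11, h = 25.
P80 = 125 + ((70.4 − 64)/11)·25 = 125 + 14.5455 = 139.545.

139.55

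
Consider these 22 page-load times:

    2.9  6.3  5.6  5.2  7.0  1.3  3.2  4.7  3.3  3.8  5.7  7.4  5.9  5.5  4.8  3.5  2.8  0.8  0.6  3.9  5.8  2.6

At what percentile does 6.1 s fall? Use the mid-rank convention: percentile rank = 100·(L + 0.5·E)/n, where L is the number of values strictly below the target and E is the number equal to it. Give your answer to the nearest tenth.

86.4

Sorted: 0.6, 0.8, 1.3, 2.6, 2.8, 2.9, 3.2, 3.3, 3.5, 3.8, 3.9, 4.7, 4.8, 5.2, 5.5, 5.6, 5.7, 5.8, 5.9, 6.3, 7.0, 7.4.
Count below 6.1: L = 19; count equal: E = 0; n = 22.
Percentile rank = 100·(19 + 0.5·0)/22 = 100·19/22 = 86.36.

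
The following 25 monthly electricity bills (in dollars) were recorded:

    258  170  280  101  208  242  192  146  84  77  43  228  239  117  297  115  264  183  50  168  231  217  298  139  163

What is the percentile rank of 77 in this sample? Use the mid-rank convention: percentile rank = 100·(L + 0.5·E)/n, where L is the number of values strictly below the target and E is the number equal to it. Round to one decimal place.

10.0

Sorted: 43, 50, 77, 84, 101, 115, 117, 139, 146, 163, 168, 170, 183, 192, 208, 217, 228, 231, 239, 242, 258, 264, 280, 297, 298.
Count below 77: L = 2; count equal: E = 1; n = 25.
Percentile rank = 100·(2 + 0.5·1)/25 = 100·2.5/25 = 10.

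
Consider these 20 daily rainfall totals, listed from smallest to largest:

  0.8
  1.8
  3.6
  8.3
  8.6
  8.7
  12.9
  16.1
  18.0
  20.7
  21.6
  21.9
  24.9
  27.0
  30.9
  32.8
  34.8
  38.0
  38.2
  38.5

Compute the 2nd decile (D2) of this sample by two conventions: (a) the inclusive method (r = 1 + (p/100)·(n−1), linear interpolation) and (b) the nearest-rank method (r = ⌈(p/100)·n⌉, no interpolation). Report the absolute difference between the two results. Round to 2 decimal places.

n = 20.
(a) r = 4.8; between ranks 4 (8.3) and 5 (8.6): 8.54.
(b) the nearest-rank method: rank 4 → 8.3.
|8.54 − 8.3| = 0.24.

0.24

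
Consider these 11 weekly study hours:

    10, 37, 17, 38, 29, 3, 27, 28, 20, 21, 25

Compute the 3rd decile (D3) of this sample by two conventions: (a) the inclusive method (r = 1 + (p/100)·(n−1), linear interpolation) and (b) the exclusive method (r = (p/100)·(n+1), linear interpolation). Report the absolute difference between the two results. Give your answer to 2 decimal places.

1.20

Sorted: 3, 10, 17, 20, 21, 25, 27, 28, 29, 37, 38.
n = 11.
(a) r = 4 → value at rank 4 = 20.
(b) r = 3.6; between ranks 3 (17) and 4 (20): 18.8.
|20 − 18.8| = 1.2.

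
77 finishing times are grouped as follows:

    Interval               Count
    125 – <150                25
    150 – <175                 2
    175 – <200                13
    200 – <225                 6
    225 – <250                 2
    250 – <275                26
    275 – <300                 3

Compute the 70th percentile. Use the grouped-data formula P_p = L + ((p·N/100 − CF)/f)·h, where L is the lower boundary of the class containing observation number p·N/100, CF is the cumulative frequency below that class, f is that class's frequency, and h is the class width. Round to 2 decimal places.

N = 77; target position k = 70/100 · 77 = 53.9.
Cumulative frequencies: 25, 27, 40, 46, 48, 74, 77.
Observation 53.9 falls in the class 250 – <275.
L = 250, CF = 48, f = 26, h = 25.
P70 = 250 + ((53.9 − 48)/26)·25 = 250 + 5.67308 = 255.673.

255.67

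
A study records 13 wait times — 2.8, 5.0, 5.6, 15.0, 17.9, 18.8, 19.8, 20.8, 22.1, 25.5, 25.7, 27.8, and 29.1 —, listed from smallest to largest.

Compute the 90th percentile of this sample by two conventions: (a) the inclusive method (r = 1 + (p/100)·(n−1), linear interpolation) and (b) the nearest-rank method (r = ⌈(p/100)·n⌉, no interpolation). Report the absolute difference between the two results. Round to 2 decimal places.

0.42

n = 13.
(a) r = 11.8; between ranks 11 (25.7) and 12 (27.8): 27.38.
(b) the nearest-rank method: rank 12 → 27.8.
|27.38 − 27.8| = 0.42.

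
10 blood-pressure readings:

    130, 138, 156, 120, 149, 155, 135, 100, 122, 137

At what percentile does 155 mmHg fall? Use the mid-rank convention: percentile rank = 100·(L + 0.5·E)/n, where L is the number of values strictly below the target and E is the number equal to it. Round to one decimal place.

85.0

Sorted: 100, 120, 122, 130, 135, 137, 138, 149, 155, 156.
Count below 155: L = 8; count equal: E = 1; n = 10.
Percentile rank = 100·(8 + 0.5·1)/10 = 100·8.5/10 = 85.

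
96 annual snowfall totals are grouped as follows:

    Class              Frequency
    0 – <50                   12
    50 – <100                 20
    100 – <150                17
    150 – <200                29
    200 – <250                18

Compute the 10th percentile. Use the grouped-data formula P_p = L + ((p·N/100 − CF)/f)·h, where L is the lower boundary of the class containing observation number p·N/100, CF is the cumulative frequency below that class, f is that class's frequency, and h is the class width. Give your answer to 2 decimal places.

N = 96; target position k = 10/100 · 96 = 9.6.
Cumulative frequencies: 12, 32, 49, 78, 96.
Observation 9.6 falls in the class 0 – <50.
L = 0, CF = 0, f = 12, h = 50.
P10 = 0 + ((9.6 − 0)/12)·50 = 0 + 40 = 40.

40.00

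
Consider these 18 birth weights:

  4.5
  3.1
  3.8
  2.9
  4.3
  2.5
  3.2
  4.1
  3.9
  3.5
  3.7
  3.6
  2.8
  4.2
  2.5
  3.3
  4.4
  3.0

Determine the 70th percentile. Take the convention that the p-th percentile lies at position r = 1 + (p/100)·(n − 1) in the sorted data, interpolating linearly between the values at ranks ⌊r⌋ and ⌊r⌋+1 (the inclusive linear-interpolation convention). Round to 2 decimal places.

3.89

Sorted: 2.5, 2.5, 2.8, 2.9, 3.0, 3.1, 3.2, 3.3, 3.5, 3.6, 3.7, 3.8, 3.9, 4.1, 4.2, 4.3, 4.4, 4.5.
n = 18.
r = 1 + (70/100)·(18 − 1) = 1 + 11.9 = 12.9.
Rank 12 is 3.8 and rank 13 is 3.9.
Interpolate: 3.8 + 0.9·(3.9 − 3.8) = 3.8 + 0.9·0.1 = 3.89.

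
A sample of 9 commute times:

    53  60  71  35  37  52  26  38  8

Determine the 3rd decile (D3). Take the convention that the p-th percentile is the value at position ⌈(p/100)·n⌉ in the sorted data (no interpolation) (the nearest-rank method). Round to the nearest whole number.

Sorted: 8, 26, 35, 37, 38, 52, 53, 60, 71.
n = 9.
Position = ⌈30/100 · 9⌉ = ⌈2.7⌉ = 3.
The value at rank 3 is 35.

35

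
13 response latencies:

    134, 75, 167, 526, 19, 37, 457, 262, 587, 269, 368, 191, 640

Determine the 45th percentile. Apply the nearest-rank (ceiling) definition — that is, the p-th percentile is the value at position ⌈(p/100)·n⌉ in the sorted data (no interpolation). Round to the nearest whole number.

Sorted: 19, 37, 75, 134, 167, 191, 262, 269, 368, 457, 526, 587, 640.
n = 13.
Position = ⌈45/100 · 13⌉ = ⌈5.85⌉ = 6.
The value at rank 6 is 191.

191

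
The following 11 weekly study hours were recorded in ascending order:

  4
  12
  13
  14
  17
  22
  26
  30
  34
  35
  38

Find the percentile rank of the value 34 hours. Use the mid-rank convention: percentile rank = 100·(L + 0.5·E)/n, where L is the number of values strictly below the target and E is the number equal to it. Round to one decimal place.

Count below 34: L = 8; count equal: E = 1; n = 11.
Percentile rank = 100·(8 + 0.5·1)/11 = 100·8.5/11 = 77.27.

77.3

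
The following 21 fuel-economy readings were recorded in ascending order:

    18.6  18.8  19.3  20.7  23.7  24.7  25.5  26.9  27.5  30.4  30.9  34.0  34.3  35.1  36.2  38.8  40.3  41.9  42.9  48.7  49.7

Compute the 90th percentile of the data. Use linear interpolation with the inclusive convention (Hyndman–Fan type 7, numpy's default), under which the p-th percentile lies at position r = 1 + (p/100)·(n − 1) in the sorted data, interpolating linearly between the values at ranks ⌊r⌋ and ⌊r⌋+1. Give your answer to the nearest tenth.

n = 21.
r = 1 + (90/100)·(21 − 1) = 1 + 18 = 19.
r is an integer, so P90 is the value at rank 19: 42.9.

42.9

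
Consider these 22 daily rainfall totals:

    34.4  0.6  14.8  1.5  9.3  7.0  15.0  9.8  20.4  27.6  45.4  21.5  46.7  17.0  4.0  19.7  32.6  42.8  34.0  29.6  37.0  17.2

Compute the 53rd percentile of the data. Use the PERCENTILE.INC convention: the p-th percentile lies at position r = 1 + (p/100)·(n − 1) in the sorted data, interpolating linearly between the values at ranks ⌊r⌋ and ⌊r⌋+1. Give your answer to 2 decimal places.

20.54

Sorted: 0.6, 1.5, 4.0, 7.0, 9.3, 9.8, 14.8, 15.0, 17.0, 17.2, 19.7, 20.4, 21.5, 27.6, 29.6, 32.6, 34.0, 34.4, 37.0, 42.8, 45.4, 46.7.
n = 22.
r = 1 + (53/100)·(22 − 1) = 1 + 11.13 = 12.13.
Rank 12 is 20.4 and rank 13 is 21.5.
Interpolate: 20.4 + 0.13·(21.5 − 20.4) = 20.4 + 0.13·1.1 = 20.543.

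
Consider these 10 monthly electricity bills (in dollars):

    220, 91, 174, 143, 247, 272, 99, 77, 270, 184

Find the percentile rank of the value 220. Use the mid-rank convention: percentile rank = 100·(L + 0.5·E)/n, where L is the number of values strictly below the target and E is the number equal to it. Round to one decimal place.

65.0

Sorted: 77, 91, 99, 143, 174, 184, 220, 247, 270, 272.
Count below 220: L = 6; count equal: E = 1; n = 10.
Percentile rank = 100·(6 + 0.5·1)/10 = 100·6.5/10 = 65.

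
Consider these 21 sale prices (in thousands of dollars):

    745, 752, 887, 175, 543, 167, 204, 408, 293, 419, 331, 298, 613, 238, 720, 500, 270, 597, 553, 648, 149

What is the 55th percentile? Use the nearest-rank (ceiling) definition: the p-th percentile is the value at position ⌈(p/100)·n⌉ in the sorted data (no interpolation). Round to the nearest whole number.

Sorted: 149, 167, 175, 204, 238, 270, 293, 298, 331, 408, 419, 500, 543, 553, 597, 613, 648, 720, 745, 752, 887.
n = 21.
Position = ⌈55/100 · 21⌉ = ⌈11.55⌉ = 12.
The value at rank 12 is 500.

500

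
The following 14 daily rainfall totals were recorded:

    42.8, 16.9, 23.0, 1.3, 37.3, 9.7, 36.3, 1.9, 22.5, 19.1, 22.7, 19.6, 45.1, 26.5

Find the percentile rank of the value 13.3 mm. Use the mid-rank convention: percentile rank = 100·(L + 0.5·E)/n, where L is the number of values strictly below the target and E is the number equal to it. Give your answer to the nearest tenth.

Sorted: 1.3, 1.9, 9.7, 16.9, 19.1, 19.6, 22.5, 22.7, 23.0, 26.5, 36.3, 37.3, 42.8, 45.1.
Count below 13.3: L = 3; count equal: E = 0; n = 14.
Percentile rank = 100·(3 + 0.5·0)/14 = 100·3/14 = 21.43.

21.4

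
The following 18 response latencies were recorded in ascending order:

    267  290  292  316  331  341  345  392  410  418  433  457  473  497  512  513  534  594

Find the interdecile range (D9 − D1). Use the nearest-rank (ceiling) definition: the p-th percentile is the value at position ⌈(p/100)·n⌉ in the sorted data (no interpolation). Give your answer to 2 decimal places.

n = 18.
P10: rank ⌈10/100·18⌉ = 2 → 290.
P90: rank ⌈90/100·18⌉ = 17 → 534.
Difference: 534 − 290 = 244.

244.00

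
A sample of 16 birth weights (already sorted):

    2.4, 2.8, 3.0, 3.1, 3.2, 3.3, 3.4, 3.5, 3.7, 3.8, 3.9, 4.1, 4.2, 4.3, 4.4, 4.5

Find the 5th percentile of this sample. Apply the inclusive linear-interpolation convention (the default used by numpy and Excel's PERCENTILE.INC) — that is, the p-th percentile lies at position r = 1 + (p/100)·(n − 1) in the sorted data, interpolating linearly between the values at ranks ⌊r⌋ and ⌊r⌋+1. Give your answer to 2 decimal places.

n = 16.
r = 1 + (5/100)·(16 − 1) = 1 + 0.75 = 1.75.
Rank 1 is 2.4 and rank 2 is 2.8.
Interpolate: 2.4 + 0.75·(2.8 − 2.4) = 2.4 + 0.75·0.4 = 2.7.

2.70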